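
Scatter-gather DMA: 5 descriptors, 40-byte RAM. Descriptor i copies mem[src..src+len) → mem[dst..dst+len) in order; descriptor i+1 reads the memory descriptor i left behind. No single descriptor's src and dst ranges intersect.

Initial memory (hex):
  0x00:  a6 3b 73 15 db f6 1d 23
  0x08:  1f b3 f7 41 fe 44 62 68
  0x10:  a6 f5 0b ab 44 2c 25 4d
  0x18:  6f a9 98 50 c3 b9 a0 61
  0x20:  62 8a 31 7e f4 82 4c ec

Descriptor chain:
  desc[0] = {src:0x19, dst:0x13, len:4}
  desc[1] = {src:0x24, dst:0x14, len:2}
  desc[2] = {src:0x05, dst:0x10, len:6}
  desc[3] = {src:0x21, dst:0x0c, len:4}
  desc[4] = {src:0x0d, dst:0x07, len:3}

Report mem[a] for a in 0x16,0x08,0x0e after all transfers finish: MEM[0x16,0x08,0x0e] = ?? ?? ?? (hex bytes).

MEM[0x16,0x08,0x0e] = c3 7e 7e

#0 dst[0x13+4] := {0xa9,0x98,0x50,0xc3}
#1 dst[0x14+2] := {0xf4,0x82}
#2 dst[0x10+6] := {0xf6,0x1d,0x23,0x1f,0xb3,0xf7}
#3 dst[0x0c+4] := {0x8a,0x31,0x7e,0xf4}
#4 dst[0x07+3] := {0x31,0x7e,0xf4}
query mem[0x16]=0xc3, mem[0x08]=0x7e, mem[0x0e]=0x7e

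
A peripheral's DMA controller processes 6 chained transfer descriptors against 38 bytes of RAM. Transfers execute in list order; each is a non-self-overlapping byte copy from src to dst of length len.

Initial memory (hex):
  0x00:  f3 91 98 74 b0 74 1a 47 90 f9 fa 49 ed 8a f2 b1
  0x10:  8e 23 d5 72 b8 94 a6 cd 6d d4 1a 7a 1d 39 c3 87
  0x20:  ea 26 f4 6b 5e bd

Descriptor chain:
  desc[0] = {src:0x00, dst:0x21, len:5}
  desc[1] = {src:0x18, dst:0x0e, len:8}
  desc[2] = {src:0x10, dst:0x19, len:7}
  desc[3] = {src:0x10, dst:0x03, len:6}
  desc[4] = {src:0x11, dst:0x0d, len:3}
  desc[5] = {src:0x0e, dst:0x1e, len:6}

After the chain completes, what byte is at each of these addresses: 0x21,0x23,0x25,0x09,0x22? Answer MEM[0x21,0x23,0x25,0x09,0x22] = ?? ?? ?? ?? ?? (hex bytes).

  after D0: wrote 5B at 0x21 = f3919874b0
  after D1: wrote 8B at 0x0e = 6dd41a7a1d39c387
  after D2: wrote 7B at 0x19 = 1a7a1d39c387a6
  after D3: wrote 6B at 0x03 = 1a7a1d39c387
  after D4: wrote 3B at 0x0d = 7a1d39
  after D5: wrote 6B at 0x1e = 1d391a7a1d39
query mem[0x21]=0x7a, mem[0x23]=0x39, mem[0x25]=0xb0, mem[0x09]=0xf9, mem[0x22]=0x1d

MEM[0x21,0x23,0x25,0x09,0x22] = 7a 39 b0 f9 1d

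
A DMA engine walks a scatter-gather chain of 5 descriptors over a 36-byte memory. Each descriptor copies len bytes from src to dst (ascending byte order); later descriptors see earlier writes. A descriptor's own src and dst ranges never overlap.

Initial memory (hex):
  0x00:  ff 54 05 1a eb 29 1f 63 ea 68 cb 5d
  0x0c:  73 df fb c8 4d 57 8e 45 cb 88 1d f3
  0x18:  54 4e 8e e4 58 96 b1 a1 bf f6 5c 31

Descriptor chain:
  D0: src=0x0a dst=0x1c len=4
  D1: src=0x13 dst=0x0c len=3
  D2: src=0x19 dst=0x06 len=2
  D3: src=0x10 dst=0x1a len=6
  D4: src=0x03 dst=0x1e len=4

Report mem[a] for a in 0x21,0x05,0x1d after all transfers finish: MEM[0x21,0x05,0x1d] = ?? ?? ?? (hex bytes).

MEM[0x21,0x05,0x1d] = 4e 29 45

#0 dst[0x1c+4] := {0xcb,0x5d,0x73,0xdf}
#1 dst[0x0c+3] := {0x45,0xcb,0x88}
#2 dst[0x06+2] := {0x4e,0x8e}
#3 dst[0x1a+6] := {0x4d,0x57,0x8e,0x45,0xcb,0x88}
#4 dst[0x1e+4] := {0x1a,0xeb,0x29,0x4e}
query mem[0x21]=0x4e, mem[0x05]=0x29, mem[0x1d]=0x45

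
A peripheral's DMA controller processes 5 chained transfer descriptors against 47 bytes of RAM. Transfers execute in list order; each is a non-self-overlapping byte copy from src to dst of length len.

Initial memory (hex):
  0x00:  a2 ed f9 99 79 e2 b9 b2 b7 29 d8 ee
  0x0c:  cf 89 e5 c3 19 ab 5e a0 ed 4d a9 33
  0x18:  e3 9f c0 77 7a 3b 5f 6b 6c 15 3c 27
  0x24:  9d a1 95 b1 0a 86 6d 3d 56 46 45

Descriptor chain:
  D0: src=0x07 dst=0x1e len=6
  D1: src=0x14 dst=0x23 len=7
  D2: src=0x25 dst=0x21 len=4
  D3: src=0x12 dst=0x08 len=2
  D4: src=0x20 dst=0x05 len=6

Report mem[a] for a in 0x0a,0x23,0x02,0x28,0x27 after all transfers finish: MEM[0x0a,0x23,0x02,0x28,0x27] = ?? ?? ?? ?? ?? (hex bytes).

D0: mem[0x1e..0x23] <- [b2 b7 29 d8 ee cf]
D1: mem[0x23..0x29] <- [ed 4d a9 33 e3 9f c0]
D2: mem[0x21..0x24] <- [a9 33 e3 9f]
D3: mem[0x08..0x09] <- [5e a0]
D4: mem[0x05..0x0a] <- [29 a9 33 e3 9f a9]
query mem[0x0a]=0xa9, mem[0x23]=0xe3, mem[0x02]=0xf9, mem[0x28]=0x9f, mem[0x27]=0xe3

MEM[0x0a,0x23,0x02,0x28,0x27] = a9 e3 f9 9f e3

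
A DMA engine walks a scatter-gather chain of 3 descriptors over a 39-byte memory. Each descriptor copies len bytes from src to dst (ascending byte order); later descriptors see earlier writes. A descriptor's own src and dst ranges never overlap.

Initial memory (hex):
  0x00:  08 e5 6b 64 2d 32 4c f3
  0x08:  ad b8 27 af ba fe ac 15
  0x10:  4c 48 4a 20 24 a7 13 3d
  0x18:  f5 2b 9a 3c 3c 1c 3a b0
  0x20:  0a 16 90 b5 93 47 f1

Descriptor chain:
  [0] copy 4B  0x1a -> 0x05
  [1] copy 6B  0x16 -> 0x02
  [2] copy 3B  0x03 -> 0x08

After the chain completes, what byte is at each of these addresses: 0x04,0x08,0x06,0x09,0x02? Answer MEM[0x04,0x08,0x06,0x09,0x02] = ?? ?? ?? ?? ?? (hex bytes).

MEM[0x04,0x08,0x06,0x09,0x02] = f5 3d 9a f5 13

  after D0: wrote 4B at 0x05 = 9a3c3c1c
  after D1: wrote 6B at 0x02 = 133df52b9a3c
  after D2: wrote 3B at 0x08 = 3df52b
query mem[0x04]=0xf5, mem[0x08]=0x3d, mem[0x06]=0x9a, mem[0x09]=0xf5, mem[0x02]=0x13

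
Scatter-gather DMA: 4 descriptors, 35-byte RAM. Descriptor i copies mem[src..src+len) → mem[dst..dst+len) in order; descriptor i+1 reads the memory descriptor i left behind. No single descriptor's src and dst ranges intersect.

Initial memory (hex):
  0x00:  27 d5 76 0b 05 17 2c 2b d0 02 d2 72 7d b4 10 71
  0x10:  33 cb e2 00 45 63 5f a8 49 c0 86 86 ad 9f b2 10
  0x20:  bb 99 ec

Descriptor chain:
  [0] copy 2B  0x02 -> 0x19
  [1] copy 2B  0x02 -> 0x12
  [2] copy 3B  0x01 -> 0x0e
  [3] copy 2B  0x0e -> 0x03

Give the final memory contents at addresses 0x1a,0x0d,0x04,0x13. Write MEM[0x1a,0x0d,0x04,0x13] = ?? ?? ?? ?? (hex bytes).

MEM[0x1a,0x0d,0x04,0x13] = 0b b4 76 0b

D0: mem[0x19..0x1a] <- [76 0b]
D1: mem[0x12..0x13] <- [76 0b]
D2: mem[0x0e..0x10] <- [d5 76 0b]
D3: mem[0x03..0x04] <- [d5 76]
query mem[0x1a]=0x0b, mem[0x0d]=0xb4, mem[0x04]=0x76, mem[0x13]=0x0b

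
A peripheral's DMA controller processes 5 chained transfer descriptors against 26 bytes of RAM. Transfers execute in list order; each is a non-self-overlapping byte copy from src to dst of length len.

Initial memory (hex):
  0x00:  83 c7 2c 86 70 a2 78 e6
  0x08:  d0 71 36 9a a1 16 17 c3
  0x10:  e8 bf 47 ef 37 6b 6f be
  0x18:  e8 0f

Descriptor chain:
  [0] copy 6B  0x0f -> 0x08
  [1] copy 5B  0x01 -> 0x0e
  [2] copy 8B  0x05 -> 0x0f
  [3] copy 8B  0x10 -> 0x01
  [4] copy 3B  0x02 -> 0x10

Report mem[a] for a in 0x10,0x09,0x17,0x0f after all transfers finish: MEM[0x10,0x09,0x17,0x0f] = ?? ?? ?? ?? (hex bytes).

D0: mem[0x08..0x0d] <- [c3 e8 bf 47 ef 37]
D1: mem[0x0e..0x12] <- [c7 2c 86 70 a2]
D2: mem[0x0f..0x16] <- [a2 78 e6 c3 e8 bf 47 ef]
D3: mem[0x01..0x08] <- [78 e6 c3 e8 bf 47 ef be]
D4: mem[0x10..0x12] <- [e6 c3 e8]
query mem[0x10]=0xe6, mem[0x09]=0xe8, mem[0x17]=0xbe, mem[0x0f]=0xa2

MEM[0x10,0x09,0x17,0x0f] = e6 e8 be a2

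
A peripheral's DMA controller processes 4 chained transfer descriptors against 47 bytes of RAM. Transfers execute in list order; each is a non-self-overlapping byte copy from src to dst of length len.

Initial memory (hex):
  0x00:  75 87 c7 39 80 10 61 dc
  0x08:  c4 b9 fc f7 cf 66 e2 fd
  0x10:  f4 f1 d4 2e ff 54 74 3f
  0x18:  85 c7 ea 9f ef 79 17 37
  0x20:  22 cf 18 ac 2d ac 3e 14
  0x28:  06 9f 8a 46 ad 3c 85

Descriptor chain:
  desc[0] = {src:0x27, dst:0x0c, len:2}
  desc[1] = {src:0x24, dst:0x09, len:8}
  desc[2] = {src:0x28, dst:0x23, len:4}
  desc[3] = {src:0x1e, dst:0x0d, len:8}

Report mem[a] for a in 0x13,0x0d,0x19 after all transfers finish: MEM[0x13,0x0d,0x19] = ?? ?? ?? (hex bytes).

D0: mem[0x0c..0x0d] <- [14 06]
D1: mem[0x09..0x10] <- [2d ac 3e 14 06 9f 8a 46]
D2: mem[0x23..0x26] <- [06 9f 8a 46]
D3: mem[0x0d..0x14] <- [17 37 22 cf 18 06 9f 8a]
query mem[0x13]=0x9f, mem[0x0d]=0x17, mem[0x19]=0xc7

MEM[0x13,0x0d,0x19] = 9f 17 c7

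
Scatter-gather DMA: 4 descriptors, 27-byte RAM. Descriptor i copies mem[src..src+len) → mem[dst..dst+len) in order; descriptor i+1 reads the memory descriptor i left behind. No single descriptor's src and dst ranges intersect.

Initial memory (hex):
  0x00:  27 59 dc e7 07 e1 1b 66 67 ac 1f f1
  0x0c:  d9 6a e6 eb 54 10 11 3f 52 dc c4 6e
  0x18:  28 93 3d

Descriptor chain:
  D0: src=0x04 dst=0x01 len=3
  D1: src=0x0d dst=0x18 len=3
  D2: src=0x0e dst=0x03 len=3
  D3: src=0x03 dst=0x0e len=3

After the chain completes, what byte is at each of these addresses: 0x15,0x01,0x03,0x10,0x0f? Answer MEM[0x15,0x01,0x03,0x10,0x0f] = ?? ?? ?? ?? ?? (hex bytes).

#0 dst[0x01+3] := {0x07,0xe1,0x1b}
#1 dst[0x18+3] := {0x6a,0xe6,0xeb}
#2 dst[0x03+3] := {0xe6,0xeb,0x54}
#3 dst[0x0e+3] := {0xe6,0xeb,0x54}
query mem[0x15]=0xdc, mem[0x01]=0x07, mem[0x03]=0xe6, mem[0x10]=0x54, mem[0x0f]=0xeb

MEM[0x15,0x01,0x03,0x10,0x0f] = dc 07 e6 54 eb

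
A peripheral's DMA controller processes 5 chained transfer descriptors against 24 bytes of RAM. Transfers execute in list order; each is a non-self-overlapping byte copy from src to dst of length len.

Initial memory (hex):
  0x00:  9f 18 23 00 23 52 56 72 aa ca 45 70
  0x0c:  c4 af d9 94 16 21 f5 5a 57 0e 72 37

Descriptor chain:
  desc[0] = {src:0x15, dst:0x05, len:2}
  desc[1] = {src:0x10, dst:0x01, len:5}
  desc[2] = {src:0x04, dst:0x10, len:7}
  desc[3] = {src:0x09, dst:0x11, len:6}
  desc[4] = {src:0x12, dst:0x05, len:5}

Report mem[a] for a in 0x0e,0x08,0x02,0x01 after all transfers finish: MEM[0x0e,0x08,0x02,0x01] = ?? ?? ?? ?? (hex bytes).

#0 dst[0x05+2] := {0x0e,0x72}
#1 dst[0x01+5] := {0x16,0x21,0xf5,0x5a,0x57}
#2 dst[0x10+7] := {0x5a,0x57,0x72,0x72,0xaa,0xca,0x45}
#3 dst[0x11+6] := {0xca,0x45,0x70,0xc4,0xaf,0xd9}
#4 dst[0x05+5] := {0x45,0x70,0xc4,0xaf,0xd9}
query mem[0x0e]=0xd9, mem[0x08]=0xaf, mem[0x02]=0x21, mem[0x01]=0x16

MEM[0x0e,0x08,0x02,0x01] = d9 af 21 16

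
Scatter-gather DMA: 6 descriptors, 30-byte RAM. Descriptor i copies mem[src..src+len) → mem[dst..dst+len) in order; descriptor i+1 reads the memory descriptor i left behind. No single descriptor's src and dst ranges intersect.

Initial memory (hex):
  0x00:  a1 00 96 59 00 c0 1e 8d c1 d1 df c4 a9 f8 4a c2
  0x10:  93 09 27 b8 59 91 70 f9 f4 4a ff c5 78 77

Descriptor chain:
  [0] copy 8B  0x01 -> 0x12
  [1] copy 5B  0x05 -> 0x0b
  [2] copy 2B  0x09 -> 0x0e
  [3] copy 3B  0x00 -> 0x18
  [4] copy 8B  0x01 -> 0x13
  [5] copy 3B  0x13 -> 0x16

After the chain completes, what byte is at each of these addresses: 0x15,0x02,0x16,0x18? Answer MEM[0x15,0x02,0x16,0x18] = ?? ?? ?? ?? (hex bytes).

MEM[0x15,0x02,0x16,0x18] = 59 96 00 59

  after D0: wrote 8B at 0x12 = 00965900c01e8dc1
  after D1: wrote 5B at 0x0b = c01e8dc1d1
  after D2: wrote 2B at 0x0e = d1df
  after D3: wrote 3B at 0x18 = a10096
  after D4: wrote 8B at 0x13 = 00965900c01e8dc1
  after D5: wrote 3B at 0x16 = 009659
query mem[0x15]=0x59, mem[0x02]=0x96, mem[0x16]=0x00, mem[0x18]=0x59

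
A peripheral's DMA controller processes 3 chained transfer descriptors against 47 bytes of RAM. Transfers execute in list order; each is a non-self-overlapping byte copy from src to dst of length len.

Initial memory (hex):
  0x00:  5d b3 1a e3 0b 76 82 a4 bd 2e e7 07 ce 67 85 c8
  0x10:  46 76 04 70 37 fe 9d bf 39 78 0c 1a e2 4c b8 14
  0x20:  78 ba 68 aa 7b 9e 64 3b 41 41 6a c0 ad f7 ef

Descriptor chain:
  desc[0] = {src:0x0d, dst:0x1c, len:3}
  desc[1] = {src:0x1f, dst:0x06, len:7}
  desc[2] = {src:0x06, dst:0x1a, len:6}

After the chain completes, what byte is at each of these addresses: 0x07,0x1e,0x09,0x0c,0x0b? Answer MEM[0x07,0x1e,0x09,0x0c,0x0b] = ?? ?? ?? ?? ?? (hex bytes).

MEM[0x07,0x1e,0x09,0x0c,0x0b] = 78 aa 68 9e 7b

#0 dst[0x1c+3] := {0x67,0x85,0xc8}
#1 dst[0x06+7] := {0x14,0x78,0xba,0x68,0xaa,0x7b,0x9e}
#2 dst[0x1a+6] := {0x14,0x78,0xba,0x68,0xaa,0x7b}
query mem[0x07]=0x78, mem[0x1e]=0xaa, mem[0x09]=0x68, mem[0x0c]=0x9e, mem[0x0b]=0x7b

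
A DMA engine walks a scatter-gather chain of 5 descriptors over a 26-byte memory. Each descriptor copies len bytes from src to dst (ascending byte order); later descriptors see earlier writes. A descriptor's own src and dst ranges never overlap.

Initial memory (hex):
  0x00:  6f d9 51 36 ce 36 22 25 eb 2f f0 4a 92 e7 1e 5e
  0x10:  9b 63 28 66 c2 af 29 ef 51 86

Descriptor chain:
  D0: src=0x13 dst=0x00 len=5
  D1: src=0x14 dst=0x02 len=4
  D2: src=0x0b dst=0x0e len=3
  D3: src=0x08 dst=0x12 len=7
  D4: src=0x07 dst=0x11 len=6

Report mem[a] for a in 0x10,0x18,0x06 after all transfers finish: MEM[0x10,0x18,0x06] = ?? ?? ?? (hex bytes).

MEM[0x10,0x18,0x06] = e7 4a 22

D0: mem[0x00..0x04] <- [66 c2 af 29 ef]
D1: mem[0x02..0x05] <- [c2 af 29 ef]
D2: mem[0x0e..0x10] <- [4a 92 e7]
D3: mem[0x12..0x18] <- [eb 2f f0 4a 92 e7 4a]
D4: mem[0x11..0x16] <- [25 eb 2f f0 4a 92]
query mem[0x10]=0xe7, mem[0x18]=0x4a, mem[0x06]=0x22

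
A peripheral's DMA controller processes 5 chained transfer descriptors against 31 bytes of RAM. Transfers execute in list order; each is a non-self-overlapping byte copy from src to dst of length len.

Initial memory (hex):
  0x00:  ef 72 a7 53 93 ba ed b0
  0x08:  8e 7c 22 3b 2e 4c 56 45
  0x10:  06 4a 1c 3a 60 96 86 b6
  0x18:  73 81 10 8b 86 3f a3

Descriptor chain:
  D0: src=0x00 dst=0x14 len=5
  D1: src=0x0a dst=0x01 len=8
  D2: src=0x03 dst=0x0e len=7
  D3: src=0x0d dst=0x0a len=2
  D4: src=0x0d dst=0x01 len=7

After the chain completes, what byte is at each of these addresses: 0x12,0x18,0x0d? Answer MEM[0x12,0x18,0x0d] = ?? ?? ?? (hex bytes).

[0] 0x00->0x14 len=5 : ef 72 a7 53 93
[1] 0x0a->0x01 len=8 : 22 3b 2e 4c 56 45 06 4a
[2] 0x03->0x0e len=7 : 2e 4c 56 45 06 4a 7c
[3] 0x0d->0x0a len=2 : 4c 2e
[4] 0x0d->0x01 len=7 : 4c 2e 4c 56 45 06 4a
query mem[0x12]=0x06, mem[0x18]=0x93, mem[0x0d]=0x4c

MEM[0x12,0x18,0x0d] = 06 93 4c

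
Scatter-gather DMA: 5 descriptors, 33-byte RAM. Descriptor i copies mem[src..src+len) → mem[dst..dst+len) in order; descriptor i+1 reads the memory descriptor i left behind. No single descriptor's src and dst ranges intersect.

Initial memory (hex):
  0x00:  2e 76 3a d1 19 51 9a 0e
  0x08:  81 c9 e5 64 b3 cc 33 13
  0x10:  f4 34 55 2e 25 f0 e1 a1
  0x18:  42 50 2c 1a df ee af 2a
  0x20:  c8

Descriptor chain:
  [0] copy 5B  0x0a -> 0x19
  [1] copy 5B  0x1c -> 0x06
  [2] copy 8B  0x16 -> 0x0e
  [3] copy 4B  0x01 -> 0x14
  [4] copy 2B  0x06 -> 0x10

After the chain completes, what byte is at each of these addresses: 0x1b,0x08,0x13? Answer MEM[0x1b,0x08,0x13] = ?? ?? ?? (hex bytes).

MEM[0x1b,0x08,0x13] = b3 af b3

D0: mem[0x19..0x1d] <- [e5 64 b3 cc 33]
D1: mem[0x06..0x0a] <- [cc 33 af 2a c8]
D2: mem[0x0e..0x15] <- [e1 a1 42 e5 64 b3 cc 33]
D3: mem[0x14..0x17] <- [76 3a d1 19]
D4: mem[0x10..0x11] <- [cc 33]
query mem[0x1b]=0xb3, mem[0x08]=0xaf, mem[0x13]=0xb3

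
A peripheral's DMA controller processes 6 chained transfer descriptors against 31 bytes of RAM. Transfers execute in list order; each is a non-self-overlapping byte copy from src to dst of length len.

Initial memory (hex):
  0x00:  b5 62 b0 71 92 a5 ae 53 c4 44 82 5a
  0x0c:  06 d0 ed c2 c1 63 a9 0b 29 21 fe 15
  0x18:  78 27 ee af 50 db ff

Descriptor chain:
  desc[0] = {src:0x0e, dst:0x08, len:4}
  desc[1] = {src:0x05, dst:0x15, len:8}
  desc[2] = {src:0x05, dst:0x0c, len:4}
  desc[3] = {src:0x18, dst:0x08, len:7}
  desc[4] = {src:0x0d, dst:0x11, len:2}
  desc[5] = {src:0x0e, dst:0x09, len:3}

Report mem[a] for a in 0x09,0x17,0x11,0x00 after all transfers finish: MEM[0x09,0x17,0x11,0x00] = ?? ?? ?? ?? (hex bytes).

MEM[0x09,0x17,0x11,0x00] = ff 53 db b5

[0] 0x0e->0x08 len=4 : ed c2 c1 63
[1] 0x05->0x15 len=8 : a5 ae 53 ed c2 c1 63 06
[2] 0x05->0x0c len=4 : a5 ae 53 ed
[3] 0x18->0x08 len=7 : ed c2 c1 63 06 db ff
[4] 0x0d->0x11 len=2 : db ff
[5] 0x0e->0x09 len=3 : ff ed c1
query mem[0x09]=0xff, mem[0x17]=0x53, mem[0x11]=0xdb, mem[0x00]=0xb5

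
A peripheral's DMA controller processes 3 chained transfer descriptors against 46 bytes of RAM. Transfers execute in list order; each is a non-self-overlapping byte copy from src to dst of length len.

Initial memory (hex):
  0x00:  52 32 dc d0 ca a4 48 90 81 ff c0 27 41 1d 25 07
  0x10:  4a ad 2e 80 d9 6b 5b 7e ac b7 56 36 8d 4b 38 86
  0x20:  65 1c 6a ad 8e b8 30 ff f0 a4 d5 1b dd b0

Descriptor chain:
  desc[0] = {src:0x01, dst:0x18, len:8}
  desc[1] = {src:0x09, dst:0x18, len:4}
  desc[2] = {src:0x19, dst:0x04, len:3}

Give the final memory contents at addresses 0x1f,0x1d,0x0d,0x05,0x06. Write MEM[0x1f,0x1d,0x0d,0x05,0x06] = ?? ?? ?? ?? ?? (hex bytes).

#0 dst[0x18+8] := {0x32,0xdc,0xd0,0xca,0xa4,0x48,0x90,0x81}
#1 dst[0x18+4] := {0xff,0xc0,0x27,0x41}
#2 dst[0x04+3] := {0xc0,0x27,0x41}
query mem[0x1f]=0x81, mem[0x1d]=0x48, mem[0x0d]=0x1d, mem[0x05]=0x27, mem[0x06]=0x41

MEM[0x1f,0x1d,0x0d,0x05,0x06] = 81 48 1d 27 41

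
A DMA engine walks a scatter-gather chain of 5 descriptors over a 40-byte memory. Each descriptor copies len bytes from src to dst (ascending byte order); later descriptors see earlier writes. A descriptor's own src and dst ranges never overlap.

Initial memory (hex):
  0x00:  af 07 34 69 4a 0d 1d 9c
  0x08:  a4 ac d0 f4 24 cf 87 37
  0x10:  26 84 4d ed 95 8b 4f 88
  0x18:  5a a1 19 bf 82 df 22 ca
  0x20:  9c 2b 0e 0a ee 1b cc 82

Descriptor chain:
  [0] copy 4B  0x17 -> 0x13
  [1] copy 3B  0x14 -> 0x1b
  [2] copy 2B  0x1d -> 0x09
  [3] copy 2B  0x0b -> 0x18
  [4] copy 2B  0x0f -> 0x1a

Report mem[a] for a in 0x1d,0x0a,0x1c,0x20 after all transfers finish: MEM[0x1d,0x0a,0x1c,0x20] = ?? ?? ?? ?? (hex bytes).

  after D0: wrote 4B at 0x13 = 885aa119
  after D1: wrote 3B at 0x1b = 5aa119
  after D2: wrote 2B at 0x09 = 1922
  after D3: wrote 2B at 0x18 = f424
  after D4: wrote 2B at 0x1a = 3726
query mem[0x1d]=0x19, mem[0x0a]=0x22, mem[0x1c]=0xa1, mem[0x20]=0x9c

MEM[0x1d,0x0a,0x1c,0x20] = 19 22 a1 9c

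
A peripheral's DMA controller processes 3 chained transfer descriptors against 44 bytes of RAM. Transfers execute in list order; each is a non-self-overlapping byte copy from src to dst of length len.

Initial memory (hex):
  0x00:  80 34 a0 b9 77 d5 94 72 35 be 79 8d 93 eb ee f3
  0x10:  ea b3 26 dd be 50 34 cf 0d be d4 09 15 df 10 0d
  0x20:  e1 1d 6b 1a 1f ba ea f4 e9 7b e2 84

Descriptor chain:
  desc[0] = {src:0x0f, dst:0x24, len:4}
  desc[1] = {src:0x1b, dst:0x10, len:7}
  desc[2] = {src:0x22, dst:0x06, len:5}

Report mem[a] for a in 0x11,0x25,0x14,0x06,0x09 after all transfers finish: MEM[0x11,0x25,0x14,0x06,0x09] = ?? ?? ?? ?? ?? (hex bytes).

  after D0: wrote 4B at 0x24 = f3eab326
  after D1: wrote 7B at 0x10 = 0915df100de11d
  after D2: wrote 5B at 0x06 = 6b1af3eab3
query mem[0x11]=0x15, mem[0x25]=0xea, mem[0x14]=0x0d, mem[0x06]=0x6b, mem[0x09]=0xea

MEM[0x11,0x25,0x14,0x06,0x09] = 15 ea 0d 6b ea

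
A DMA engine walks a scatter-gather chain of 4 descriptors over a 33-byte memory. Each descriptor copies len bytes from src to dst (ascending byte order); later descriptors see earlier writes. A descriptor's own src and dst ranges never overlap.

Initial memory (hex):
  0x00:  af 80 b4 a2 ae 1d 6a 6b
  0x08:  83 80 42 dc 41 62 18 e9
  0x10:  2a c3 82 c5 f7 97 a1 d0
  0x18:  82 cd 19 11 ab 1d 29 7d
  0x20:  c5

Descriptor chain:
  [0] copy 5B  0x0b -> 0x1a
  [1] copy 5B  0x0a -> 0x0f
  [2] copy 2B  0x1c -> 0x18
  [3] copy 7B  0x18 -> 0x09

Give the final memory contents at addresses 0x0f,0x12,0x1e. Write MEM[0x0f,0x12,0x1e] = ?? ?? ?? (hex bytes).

D0: mem[0x1a..0x1e] <- [dc 41 62 18 e9]
D1: mem[0x0f..0x13] <- [42 dc 41 62 18]
D2: mem[0x18..0x19] <- [62 18]
D3: mem[0x09..0x0f] <- [62 18 dc 41 62 18 e9]
query mem[0x0f]=0xe9, mem[0x12]=0x62, mem[0x1e]=0xe9

MEM[0x0f,0x12,0x1e] = e9 62 e9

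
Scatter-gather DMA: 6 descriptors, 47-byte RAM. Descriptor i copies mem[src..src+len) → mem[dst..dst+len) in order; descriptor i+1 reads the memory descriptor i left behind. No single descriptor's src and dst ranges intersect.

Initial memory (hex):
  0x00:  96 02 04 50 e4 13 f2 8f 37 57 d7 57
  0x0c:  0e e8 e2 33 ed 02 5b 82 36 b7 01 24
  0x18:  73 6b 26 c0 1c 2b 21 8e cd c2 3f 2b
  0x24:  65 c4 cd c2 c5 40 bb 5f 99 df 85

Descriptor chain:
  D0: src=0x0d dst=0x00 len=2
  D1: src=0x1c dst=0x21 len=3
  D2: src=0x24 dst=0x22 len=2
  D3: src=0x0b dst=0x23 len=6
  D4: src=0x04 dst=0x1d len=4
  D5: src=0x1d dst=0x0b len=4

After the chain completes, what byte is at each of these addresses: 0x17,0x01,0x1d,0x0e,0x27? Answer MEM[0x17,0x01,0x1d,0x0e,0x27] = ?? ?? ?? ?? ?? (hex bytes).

D0: mem[0x00..0x01] <- [e8 e2]
D1: mem[0x21..0x23] <- [1c 2b 21]
D2: mem[0x22..0x23] <- [65 c4]
D3: mem[0x23..0x28] <- [57 0e e8 e2 33 ed]
D4: mem[0x1d..0x20] <- [e4 13 f2 8f]
D5: mem[0x0b..0x0e] <- [e4 13 f2 8f]
query mem[0x17]=0x24, mem[0x01]=0xe2, mem[0x1d]=0xe4, mem[0x0e]=0x8f, mem[0x27]=0x33

MEM[0x17,0x01,0x1d,0x0e,0x27] = 24 e2 e4 8f 33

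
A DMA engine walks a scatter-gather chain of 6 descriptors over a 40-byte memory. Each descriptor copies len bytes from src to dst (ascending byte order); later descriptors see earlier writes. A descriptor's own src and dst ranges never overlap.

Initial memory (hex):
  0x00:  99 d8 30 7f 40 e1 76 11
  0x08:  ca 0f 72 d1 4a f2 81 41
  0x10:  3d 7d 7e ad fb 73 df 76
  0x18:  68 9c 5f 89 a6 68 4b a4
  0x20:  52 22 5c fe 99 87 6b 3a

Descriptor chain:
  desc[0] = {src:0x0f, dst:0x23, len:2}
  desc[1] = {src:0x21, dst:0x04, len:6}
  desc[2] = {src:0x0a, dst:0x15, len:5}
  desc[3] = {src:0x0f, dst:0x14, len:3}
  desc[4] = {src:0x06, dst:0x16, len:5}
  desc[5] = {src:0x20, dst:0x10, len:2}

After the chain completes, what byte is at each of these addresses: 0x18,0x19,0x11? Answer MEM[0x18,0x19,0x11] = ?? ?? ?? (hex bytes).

#0 dst[0x23+2] := {0x41,0x3d}
#1 dst[0x04+6] := {0x22,0x5c,0x41,0x3d,0x87,0x6b}
#2 dst[0x15+5] := {0x72,0xd1,0x4a,0xf2,0x81}
#3 dst[0x14+3] := {0x41,0x3d,0x7d}
#4 dst[0x16+5] := {0x41,0x3d,0x87,0x6b,0x72}
#5 dst[0x10+2] := {0x52,0x22}
query mem[0x18]=0x87, mem[0x19]=0x6b, mem[0x11]=0x22

MEM[0x18,0x19,0x11] = 87 6b 22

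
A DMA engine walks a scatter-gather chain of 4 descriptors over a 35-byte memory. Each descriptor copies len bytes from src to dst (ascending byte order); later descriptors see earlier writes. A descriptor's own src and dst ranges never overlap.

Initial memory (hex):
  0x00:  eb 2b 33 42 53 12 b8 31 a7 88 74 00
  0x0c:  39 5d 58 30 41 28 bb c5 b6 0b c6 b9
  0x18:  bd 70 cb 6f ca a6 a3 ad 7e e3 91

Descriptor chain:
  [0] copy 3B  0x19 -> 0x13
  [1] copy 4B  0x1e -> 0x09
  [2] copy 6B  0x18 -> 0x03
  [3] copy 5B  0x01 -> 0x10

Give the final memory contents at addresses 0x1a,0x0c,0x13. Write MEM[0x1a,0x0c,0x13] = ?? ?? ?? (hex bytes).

[0] 0x19->0x13 len=3 : 70 cb 6f
[1] 0x1e->0x09 len=4 : a3 ad 7e e3
[2] 0x18->0x03 len=6 : bd 70 cb 6f ca a6
[3] 0x01->0x10 len=5 : 2b 33 bd 70 cb
query mem[0x1a]=0xcb, mem[0x0c]=0xe3, mem[0x13]=0x70

MEM[0x1a,0x0c,0x13] = cb e3 70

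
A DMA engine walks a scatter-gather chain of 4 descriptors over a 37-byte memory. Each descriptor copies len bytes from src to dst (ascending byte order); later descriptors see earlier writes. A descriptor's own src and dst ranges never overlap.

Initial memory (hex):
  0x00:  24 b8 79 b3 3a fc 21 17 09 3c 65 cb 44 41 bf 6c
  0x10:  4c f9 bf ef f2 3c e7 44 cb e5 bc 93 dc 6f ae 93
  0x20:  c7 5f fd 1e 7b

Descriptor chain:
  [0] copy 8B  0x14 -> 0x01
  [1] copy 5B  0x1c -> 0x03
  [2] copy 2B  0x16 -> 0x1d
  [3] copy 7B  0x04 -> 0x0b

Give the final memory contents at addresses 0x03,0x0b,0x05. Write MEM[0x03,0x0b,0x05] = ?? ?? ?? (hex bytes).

D0: mem[0x01..0x08] <- [f2 3c e7 44 cb e5 bc 93]
D1: mem[0x03..0x07] <- [dc 6f ae 93 c7]
D2: mem[0x1d..0x1e] <- [e7 44]
D3: mem[0x0b..0x11] <- [6f ae 93 c7 93 3c 65]
query mem[0x03]=0xdc, mem[0x0b]=0x6f, mem[0x05]=0xae

MEM[0x03,0x0b,0x05] = dc 6f ae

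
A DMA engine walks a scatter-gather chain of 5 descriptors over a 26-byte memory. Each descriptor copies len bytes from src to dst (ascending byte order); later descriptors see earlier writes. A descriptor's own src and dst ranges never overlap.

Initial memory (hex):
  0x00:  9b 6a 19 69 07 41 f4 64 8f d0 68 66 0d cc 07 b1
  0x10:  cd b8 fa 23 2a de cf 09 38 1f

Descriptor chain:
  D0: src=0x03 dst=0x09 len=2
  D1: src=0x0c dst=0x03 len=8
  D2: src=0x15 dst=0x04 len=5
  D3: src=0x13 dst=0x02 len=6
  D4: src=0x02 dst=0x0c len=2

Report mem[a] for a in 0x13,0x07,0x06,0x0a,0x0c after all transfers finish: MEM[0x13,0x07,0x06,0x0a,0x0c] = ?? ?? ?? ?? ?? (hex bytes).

#0 dst[0x09+2] := {0x69,0x07}
#1 dst[0x03+8] := {0x0d,0xcc,0x07,0xb1,0xcd,0xb8,0xfa,0x23}
#2 dst[0x04+5] := {0xde,0xcf,0x09,0x38,0x1f}
#3 dst[0x02+6] := {0x23,0x2a,0xde,0xcf,0x09,0x38}
#4 dst[0x0c+2] := {0x23,0x2a}
query mem[0x13]=0x23, mem[0x07]=0x38, mem[0x06]=0x09, mem[0x0a]=0x23, mem[0x0c]=0x23

MEM[0x13,0x07,0x06,0x0a,0x0c] = 23 38 09 23 23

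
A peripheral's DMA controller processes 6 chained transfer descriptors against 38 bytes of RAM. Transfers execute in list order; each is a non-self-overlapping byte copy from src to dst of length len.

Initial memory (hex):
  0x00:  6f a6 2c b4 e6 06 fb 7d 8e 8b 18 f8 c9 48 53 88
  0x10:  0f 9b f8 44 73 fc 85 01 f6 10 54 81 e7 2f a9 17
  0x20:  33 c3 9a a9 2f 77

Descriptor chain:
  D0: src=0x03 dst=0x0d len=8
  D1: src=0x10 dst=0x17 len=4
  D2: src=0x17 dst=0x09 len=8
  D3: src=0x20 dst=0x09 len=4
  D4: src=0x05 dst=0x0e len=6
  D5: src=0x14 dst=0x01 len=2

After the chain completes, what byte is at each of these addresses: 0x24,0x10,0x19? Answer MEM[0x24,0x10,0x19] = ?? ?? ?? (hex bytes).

#0 dst[0x0d+8] := {0xb4,0xe6,0x06,0xfb,0x7d,0x8e,0x8b,0x18}
#1 dst[0x17+4] := {0xfb,0x7d,0x8e,0x8b}
#2 dst[0x09+8] := {0xfb,0x7d,0x8e,0x8b,0x81,0xe7,0x2f,0xa9}
#3 dst[0x09+4] := {0x33,0xc3,0x9a,0xa9}
#4 dst[0x0e+6] := {0x06,0xfb,0x7d,0x8e,0x33,0xc3}
#5 dst[0x01+2] := {0x18,0xfc}
query mem[0x24]=0x2f, mem[0x10]=0x7d, mem[0x19]=0x8e

MEM[0x24,0x10,0x19] = 2f 7d 8e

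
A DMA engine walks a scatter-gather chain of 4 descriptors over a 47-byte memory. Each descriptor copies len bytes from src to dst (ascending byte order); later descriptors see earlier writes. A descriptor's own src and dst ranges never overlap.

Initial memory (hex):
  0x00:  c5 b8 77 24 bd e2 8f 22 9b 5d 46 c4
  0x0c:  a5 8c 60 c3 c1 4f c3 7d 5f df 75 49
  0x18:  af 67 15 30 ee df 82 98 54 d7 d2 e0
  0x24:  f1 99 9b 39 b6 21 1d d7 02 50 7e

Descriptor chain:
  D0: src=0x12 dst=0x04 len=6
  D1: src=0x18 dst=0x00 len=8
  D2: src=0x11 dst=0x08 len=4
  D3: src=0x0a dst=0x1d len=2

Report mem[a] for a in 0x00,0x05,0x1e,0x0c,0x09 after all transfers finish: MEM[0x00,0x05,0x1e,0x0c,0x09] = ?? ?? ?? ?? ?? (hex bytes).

D0: mem[0x04..0x09] <- [c3 7d 5f df 75 49]
D1: mem[0x00..0x07] <- [af 67 15 30 ee df 82 98]
D2: mem[0x08..0x0b] <- [4f c3 7d 5f]
D3: mem[0x1d..0x1e] <- [7d 5f]
query mem[0x00]=0xaf, mem[0x05]=0xdf, mem[0x1e]=0x5f, mem[0x0c]=0xa5, mem[0x09]=0xc3

MEM[0x00,0x05,0x1e,0x0c,0x09] = af df 5f a5 c3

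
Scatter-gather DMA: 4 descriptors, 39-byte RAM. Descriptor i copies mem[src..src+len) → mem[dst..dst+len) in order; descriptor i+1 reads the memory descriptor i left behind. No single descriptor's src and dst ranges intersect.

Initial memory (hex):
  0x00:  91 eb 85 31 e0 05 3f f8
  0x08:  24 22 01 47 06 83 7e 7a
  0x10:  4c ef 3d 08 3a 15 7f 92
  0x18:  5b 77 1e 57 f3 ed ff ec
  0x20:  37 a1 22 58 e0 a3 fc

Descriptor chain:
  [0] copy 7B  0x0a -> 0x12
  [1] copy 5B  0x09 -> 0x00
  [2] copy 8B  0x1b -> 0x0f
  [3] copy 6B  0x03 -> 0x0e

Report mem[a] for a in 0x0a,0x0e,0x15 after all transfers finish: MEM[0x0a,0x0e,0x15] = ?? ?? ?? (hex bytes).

#0 dst[0x12+7] := {0x01,0x47,0x06,0x83,0x7e,0x7a,0x4c}
#1 dst[0x00+5] := {0x22,0x01,0x47,0x06,0x83}
#2 dst[0x0f+8] := {0x57,0xf3,0xed,0xff,0xec,0x37,0xa1,0x22}
#3 dst[0x0e+6] := {0x06,0x83,0x05,0x3f,0xf8,0x24}
query mem[0x0a]=0x01, mem[0x0e]=0x06, mem[0x15]=0xa1

MEM[0x0a,0x0e,0x15] = 01 06 a1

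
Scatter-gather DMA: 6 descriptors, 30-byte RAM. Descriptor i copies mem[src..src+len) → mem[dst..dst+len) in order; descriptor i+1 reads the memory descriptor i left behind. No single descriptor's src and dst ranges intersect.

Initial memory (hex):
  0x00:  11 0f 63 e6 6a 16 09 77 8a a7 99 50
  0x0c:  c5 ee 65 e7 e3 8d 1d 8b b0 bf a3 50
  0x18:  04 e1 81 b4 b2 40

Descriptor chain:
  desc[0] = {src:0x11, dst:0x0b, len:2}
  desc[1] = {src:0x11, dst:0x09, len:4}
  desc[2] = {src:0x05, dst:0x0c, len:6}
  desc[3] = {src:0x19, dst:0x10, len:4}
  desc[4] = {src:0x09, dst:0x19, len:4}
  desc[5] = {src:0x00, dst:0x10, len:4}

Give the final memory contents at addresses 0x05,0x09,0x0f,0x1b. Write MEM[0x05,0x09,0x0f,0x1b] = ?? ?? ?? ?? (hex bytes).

MEM[0x05,0x09,0x0f,0x1b] = 16 8d 8a 8b

#0 dst[0x0b+2] := {0x8d,0x1d}
#1 dst[0x09+4] := {0x8d,0x1d,0x8b,0xb0}
#2 dst[0x0c+6] := {0x16,0x09,0x77,0x8a,0x8d,0x1d}
#3 dst[0x10+4] := {0xe1,0x81,0xb4,0xb2}
#4 dst[0x19+4] := {0x8d,0x1d,0x8b,0x16}
#5 dst[0x10+4] := {0x11,0x0f,0x63,0xe6}
query mem[0x05]=0x16, mem[0x09]=0x8d, mem[0x0f]=0x8a, mem[0x1b]=0x8b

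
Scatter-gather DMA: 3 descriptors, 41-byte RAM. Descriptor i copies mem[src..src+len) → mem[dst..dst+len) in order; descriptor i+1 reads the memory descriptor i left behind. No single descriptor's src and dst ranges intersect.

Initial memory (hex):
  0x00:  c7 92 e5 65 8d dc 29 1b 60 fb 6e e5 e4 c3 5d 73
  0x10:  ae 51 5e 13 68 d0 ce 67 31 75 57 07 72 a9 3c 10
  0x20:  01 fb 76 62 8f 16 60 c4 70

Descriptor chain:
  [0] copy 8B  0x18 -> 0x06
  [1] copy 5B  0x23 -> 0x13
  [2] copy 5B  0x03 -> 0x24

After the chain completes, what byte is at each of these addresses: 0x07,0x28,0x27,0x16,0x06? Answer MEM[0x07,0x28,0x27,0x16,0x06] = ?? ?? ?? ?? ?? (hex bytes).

MEM[0x07,0x28,0x27,0x16,0x06] = 75 75 31 60 31

D0: mem[0x06..0x0d] <- [31 75 57 07 72 a9 3c 10]
D1: mem[0x13..0x17] <- [62 8f 16 60 c4]
D2: mem[0x24..0x28] <- [65 8d dc 31 75]
query mem[0x07]=0x75, mem[0x28]=0x75, mem[0x27]=0x31, mem[0x16]=0x60, mem[0x06]=0x31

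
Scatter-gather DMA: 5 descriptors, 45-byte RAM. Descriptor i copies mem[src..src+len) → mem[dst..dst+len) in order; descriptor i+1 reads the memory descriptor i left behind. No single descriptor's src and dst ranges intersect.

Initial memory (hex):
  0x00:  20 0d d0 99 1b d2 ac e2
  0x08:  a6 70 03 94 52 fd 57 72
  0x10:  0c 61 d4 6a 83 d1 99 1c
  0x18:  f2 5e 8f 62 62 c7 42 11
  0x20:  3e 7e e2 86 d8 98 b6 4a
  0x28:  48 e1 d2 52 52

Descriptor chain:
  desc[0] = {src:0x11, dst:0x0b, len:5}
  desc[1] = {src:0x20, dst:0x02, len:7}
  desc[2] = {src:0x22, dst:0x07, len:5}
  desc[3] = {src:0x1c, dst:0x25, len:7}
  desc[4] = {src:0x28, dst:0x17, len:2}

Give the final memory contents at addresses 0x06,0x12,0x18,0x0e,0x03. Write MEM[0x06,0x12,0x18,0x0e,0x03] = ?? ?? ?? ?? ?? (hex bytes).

MEM[0x06,0x12,0x18,0x0e,0x03] = d8 d4 3e 83 7e

  after D0: wrote 5B at 0x0b = 61d46a83d1
  after D1: wrote 7B at 0x02 = 3e7ee286d898b6
  after D2: wrote 5B at 0x07 = e286d898b6
  after D3: wrote 7B at 0x25 = 62c742113e7ee2
  after D4: wrote 2B at 0x17 = 113e
query mem[0x06]=0xd8, mem[0x12]=0xd4, mem[0x18]=0x3e, mem[0x0e]=0x83, mem[0x03]=0x7e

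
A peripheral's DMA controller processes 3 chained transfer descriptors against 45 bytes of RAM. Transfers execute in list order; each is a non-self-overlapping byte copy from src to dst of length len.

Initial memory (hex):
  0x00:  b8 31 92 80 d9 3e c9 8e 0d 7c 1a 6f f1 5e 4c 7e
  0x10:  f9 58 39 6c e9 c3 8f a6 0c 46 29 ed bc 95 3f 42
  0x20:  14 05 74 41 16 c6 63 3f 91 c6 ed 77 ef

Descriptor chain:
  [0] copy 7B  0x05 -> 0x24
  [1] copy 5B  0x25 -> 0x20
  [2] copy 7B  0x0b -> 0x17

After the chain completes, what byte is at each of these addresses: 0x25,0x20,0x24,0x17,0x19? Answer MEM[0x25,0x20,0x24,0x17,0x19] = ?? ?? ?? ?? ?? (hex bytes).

MEM[0x25,0x20,0x24,0x17,0x19] = c9 c9 1a 6f 5e

#0 dst[0x24+7] := {0x3e,0xc9,0x8e,0x0d,0x7c,0x1a,0x6f}
#1 dst[0x20+5] := {0xc9,0x8e,0x0d,0x7c,0x1a}
#2 dst[0x17+7] := {0x6f,0xf1,0x5e,0x4c,0x7e,0xf9,0x58}
query mem[0x25]=0xc9, mem[0x20]=0xc9, mem[0x24]=0x1a, mem[0x17]=0x6f, mem[0x19]=0x5e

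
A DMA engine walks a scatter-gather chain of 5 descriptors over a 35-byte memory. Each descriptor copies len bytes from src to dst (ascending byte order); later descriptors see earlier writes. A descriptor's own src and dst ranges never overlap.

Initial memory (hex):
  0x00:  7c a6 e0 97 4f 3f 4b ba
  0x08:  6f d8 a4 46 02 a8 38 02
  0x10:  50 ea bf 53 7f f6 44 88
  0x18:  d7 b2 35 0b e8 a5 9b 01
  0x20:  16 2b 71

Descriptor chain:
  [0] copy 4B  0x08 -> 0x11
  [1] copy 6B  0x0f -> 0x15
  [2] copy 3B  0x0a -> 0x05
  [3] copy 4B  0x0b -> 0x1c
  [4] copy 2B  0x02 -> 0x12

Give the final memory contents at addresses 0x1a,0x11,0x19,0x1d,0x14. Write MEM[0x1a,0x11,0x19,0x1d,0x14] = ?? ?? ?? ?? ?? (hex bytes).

  after D0: wrote 4B at 0x11 = 6fd8a446
  after D1: wrote 6B at 0x15 = 02506fd8a446
  after D2: wrote 3B at 0x05 = a44602
  after D3: wrote 4B at 0x1c = 4602a838
  after D4: wrote 2B at 0x12 = e097
query mem[0x1a]=0x46, mem[0x11]=0x6f, mem[0x19]=0xa4, mem[0x1d]=0x02, mem[0x14]=0x46

MEM[0x1a,0x11,0x19,0x1d,0x14] = 46 6f a4 02 46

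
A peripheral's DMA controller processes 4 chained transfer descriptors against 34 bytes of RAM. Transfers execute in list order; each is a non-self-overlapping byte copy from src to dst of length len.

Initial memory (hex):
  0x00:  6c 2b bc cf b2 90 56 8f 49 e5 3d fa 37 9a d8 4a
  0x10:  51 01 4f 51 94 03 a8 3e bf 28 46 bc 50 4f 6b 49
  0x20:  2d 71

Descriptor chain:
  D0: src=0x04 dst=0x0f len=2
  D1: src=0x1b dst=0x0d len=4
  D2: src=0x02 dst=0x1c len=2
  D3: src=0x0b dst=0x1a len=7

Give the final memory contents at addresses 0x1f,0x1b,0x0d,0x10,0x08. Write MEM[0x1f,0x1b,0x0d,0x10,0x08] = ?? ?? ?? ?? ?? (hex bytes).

  after D0: wrote 2B at 0x0f = b290
  after D1: wrote 4B at 0x0d = bc504f6b
  after D2: wrote 2B at 0x1c = bccf
  after D3: wrote 7B at 0x1a = fa37bc504f6b01
query mem[0x1f]=0x6b, mem[0x1b]=0x37, mem[0x0d]=0xbc, mem[0x10]=0x6b, mem[0x08]=0x49

MEM[0x1f,0x1b,0x0d,0x10,0x08] = 6b 37 bc 6b 49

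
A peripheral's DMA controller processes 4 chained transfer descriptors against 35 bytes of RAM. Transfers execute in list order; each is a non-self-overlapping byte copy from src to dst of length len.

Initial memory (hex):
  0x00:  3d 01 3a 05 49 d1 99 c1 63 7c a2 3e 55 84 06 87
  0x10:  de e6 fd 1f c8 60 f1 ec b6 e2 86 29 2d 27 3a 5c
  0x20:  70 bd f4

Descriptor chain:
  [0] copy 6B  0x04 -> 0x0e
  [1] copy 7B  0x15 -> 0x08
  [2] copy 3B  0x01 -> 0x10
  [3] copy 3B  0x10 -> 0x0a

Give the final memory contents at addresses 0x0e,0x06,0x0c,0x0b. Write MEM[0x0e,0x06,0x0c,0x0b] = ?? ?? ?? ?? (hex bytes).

MEM[0x0e,0x06,0x0c,0x0b] = 29 99 05 3a

  after D0: wrote 6B at 0x0e = 49d199c1637c
  after D1: wrote 7B at 0x08 = 60f1ecb6e28629
  after D2: wrote 3B at 0x10 = 013a05
  after D3: wrote 3B at 0x0a = 013a05
query mem[0x0e]=0x29, mem[0x06]=0x99, mem[0x0c]=0x05, mem[0x0b]=0x3a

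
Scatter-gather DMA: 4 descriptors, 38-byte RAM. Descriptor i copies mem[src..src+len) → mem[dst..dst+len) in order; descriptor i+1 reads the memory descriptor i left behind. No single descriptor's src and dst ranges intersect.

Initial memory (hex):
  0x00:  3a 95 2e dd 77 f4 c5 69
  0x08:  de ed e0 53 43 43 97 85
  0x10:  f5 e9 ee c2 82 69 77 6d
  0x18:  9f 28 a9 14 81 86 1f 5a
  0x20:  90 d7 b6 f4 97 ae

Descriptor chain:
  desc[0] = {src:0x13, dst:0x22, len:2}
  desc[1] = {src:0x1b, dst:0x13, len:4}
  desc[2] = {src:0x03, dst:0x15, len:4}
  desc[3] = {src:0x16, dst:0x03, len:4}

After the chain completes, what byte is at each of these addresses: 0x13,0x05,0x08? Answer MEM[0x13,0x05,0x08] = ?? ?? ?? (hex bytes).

[0] 0x13->0x22 len=2 : c2 82
[1] 0x1b->0x13 len=4 : 14 81 86 1f
[2] 0x03->0x15 len=4 : dd 77 f4 c5
[3] 0x16->0x03 len=4 : 77 f4 c5 28
query mem[0x13]=0x14, mem[0x05]=0xc5, mem[0x08]=0xde

MEM[0x13,0x05,0x08] = 14 c5 de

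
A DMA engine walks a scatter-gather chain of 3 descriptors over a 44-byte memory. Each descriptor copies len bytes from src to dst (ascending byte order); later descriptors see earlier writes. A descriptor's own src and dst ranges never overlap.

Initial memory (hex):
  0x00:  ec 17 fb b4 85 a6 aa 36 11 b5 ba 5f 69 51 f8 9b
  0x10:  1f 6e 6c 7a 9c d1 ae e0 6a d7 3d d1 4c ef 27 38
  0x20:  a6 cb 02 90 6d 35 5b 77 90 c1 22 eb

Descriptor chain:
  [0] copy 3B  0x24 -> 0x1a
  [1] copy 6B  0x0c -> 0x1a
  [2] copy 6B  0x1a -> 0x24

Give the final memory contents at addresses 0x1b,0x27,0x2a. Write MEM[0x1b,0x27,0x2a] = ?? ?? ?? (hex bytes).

MEM[0x1b,0x27,0x2a] = 51 9b 22

  after D0: wrote 3B at 0x1a = 6d355b
  after D1: wrote 6B at 0x1a = 6951f89b1f6e
  after D2: wrote 6B at 0x24 = 6951f89b1f6e
query mem[0x1b]=0x51, mem[0x27]=0x9b, mem[0x2a]=0x22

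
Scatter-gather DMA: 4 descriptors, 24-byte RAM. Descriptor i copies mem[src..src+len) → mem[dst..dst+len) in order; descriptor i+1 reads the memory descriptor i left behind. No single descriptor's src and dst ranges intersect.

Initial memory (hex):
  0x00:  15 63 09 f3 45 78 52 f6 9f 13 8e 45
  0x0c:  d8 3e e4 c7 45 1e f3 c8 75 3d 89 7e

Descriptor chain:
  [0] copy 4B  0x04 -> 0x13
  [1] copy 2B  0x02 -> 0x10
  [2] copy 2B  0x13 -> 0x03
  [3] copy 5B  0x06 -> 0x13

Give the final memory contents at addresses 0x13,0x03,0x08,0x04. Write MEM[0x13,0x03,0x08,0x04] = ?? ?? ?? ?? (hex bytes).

MEM[0x13,0x03,0x08,0x04] = 52 45 9f 78

[0] 0x04->0x13 len=4 : 45 78 52 f6
[1] 0x02->0x10 len=2 : 09 f3
[2] 0x13->0x03 len=2 : 45 78
[3] 0x06->0x13 len=5 : 52 f6 9f 13 8e
query mem[0x13]=0x52, mem[0x03]=0x45, mem[0x08]=0x9f, mem[0x04]=0x78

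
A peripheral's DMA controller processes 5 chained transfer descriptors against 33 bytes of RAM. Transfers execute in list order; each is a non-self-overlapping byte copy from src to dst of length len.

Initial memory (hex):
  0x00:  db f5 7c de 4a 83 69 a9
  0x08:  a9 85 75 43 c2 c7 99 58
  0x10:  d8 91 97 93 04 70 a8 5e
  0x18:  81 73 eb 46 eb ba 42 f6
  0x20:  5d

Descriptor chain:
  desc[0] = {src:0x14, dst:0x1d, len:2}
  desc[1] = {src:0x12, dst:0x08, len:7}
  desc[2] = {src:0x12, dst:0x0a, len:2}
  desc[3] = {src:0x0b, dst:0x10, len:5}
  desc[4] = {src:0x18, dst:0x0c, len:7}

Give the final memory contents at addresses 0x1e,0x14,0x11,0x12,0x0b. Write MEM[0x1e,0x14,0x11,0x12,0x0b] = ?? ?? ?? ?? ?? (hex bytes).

MEM[0x1e,0x14,0x11,0x12,0x0b] = 70 58 04 70 93

#0 dst[0x1d+2] := {0x04,0x70}
#1 dst[0x08+7] := {0x97,0x93,0x04,0x70,0xa8,0x5e,0x81}
#2 dst[0x0a+2] := {0x97,0x93}
#3 dst[0x10+5] := {0x93,0xa8,0x5e,0x81,0x58}
#4 dst[0x0c+7] := {0x81,0x73,0xeb,0x46,0xeb,0x04,0x70}
query mem[0x1e]=0x70, mem[0x14]=0x58, mem[0x11]=0x04, mem[0x12]=0x70, mem[0x0b]=0x93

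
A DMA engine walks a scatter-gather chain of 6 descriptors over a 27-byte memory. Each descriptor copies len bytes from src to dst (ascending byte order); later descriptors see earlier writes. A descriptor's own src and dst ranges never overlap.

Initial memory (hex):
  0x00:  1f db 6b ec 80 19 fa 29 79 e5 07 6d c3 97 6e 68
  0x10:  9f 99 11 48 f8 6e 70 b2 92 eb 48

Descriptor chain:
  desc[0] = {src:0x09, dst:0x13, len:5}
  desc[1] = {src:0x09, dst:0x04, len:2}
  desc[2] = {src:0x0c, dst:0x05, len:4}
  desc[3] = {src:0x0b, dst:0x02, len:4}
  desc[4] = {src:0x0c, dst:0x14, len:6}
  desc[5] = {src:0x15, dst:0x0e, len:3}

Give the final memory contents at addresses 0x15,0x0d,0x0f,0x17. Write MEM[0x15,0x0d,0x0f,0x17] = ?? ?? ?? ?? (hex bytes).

MEM[0x15,0x0d,0x0f,0x17] = 97 97 6e 68

#0 dst[0x13+5] := {0xe5,0x07,0x6d,0xc3,0x97}
#1 dst[0x04+2] := {0xe5,0x07}
#2 dst[0x05+4] := {0xc3,0x97,0x6e,0x68}
#3 dst[0x02+4] := {0x6d,0xc3,0x97,0x6e}
#4 dst[0x14+6] := {0xc3,0x97,0x6e,0x68,0x9f,0x99}
#5 dst[0x0e+3] := {0x97,0x6e,0x68}
query mem[0x15]=0x97, mem[0x0d]=0x97, mem[0x0f]=0x6e, mem[0x17]=0x68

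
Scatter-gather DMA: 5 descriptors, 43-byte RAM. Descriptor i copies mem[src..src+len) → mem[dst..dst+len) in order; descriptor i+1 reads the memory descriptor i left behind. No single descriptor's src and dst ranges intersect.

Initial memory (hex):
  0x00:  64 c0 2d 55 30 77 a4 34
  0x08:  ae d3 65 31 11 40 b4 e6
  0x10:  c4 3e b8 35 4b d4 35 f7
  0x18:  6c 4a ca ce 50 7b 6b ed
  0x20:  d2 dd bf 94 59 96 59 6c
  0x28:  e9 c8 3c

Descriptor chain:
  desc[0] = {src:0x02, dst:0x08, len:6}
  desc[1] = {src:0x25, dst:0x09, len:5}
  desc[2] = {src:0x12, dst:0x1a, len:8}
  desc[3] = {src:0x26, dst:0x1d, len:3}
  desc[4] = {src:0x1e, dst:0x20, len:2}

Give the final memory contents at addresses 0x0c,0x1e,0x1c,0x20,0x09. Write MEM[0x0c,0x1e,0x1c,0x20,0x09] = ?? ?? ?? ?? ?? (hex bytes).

MEM[0x0c,0x1e,0x1c,0x20,0x09] = e9 6c 4b 6c 96

  after D0: wrote 6B at 0x08 = 2d553077a434
  after D1: wrote 5B at 0x09 = 96596ce9c8
  after D2: wrote 8B at 0x1a = b8354bd435f76c4a
  after D3: wrote 3B at 0x1d = 596ce9
  after D4: wrote 2B at 0x20 = 6ce9
query mem[0x0c]=0xe9, mem[0x1e]=0x6c, mem[0x1c]=0x4b, mem[0x20]=0x6c, mem[0x09]=0x96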